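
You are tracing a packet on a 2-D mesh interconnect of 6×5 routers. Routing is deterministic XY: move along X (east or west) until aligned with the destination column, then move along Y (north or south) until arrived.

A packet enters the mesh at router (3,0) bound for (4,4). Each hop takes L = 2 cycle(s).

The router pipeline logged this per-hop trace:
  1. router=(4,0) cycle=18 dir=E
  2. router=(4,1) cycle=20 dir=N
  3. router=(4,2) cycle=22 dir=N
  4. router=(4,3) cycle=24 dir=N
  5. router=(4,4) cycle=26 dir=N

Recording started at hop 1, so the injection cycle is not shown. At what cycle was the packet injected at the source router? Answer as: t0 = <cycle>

t0 = 16

At hop 1 the cycle is 18; in general cyc_k = t0 + kL.
Therefore t0 = 18 − L = 16.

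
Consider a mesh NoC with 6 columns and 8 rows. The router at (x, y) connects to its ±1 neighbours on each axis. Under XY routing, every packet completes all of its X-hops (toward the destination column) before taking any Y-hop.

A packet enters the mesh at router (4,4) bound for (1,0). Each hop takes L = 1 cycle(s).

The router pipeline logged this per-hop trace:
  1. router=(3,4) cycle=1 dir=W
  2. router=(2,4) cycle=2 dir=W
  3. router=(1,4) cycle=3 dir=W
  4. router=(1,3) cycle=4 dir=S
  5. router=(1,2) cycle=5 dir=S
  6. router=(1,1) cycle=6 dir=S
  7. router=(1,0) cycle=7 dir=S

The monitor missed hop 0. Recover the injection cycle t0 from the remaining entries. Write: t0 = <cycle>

t0 = 0

cyc[1] = 1 and cyc[k] = t0 + k·L for every k.
Therefore t0 = 1 − L = 0.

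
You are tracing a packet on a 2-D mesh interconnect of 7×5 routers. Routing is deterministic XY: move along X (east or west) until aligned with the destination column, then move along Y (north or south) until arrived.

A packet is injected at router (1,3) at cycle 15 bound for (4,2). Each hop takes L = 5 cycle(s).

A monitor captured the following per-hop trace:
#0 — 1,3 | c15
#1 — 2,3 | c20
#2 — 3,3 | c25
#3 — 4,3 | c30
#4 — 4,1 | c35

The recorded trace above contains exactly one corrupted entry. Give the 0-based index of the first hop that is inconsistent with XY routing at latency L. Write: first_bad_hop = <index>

hop 1: step (+1,+0), +5 cyc — ok
hop 2: step (+1,+0), +5 cyc — ok
hop 3: step (+1,+0), +5 cyc — ok
hop 4: step (+0,-2), +5 cyc — BAD: non-unit step

first_bad_hop = 4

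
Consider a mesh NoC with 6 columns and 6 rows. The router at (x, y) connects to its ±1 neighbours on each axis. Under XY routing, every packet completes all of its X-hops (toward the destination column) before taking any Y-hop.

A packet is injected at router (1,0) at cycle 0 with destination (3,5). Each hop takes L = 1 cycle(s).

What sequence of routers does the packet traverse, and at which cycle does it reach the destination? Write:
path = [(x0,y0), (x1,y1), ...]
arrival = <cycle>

  0. router=(1,0) cycle=0 (inject)
  1. router=(2,0) cycle=1 dir=E
  2. router=(3,0) cycle=2 dir=E
  3. router=(3,1) cycle=3 dir=N
  4. router=(3,2) cycle=4 dir=N
  5. router=(3,3) cycle=5 dir=N
  6. router=(3,4) cycle=6 dir=N
  7. router=(3,5) cycle=7 dir=N

path = [(1,0), (2,0), (3,0), (3,1), (3,2), (3,3), (3,4), (3,5)]
arrival = 7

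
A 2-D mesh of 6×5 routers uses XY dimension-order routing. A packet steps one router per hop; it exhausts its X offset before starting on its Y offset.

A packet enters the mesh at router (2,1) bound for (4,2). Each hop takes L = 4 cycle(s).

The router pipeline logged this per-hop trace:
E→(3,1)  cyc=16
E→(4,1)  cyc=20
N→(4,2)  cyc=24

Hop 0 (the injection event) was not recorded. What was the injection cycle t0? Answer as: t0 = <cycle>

t0 = 12

Hop 1 reached at cycle 16; hop k is at t0 + k·L.
So t0 = 16 − 1·4 = 12.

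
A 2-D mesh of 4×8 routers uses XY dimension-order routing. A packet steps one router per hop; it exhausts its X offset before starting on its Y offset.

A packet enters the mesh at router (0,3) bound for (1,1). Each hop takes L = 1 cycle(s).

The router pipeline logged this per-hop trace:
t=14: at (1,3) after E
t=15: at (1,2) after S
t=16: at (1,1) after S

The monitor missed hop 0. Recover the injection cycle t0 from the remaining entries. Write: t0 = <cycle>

t0 = 13

Hop 1 reached at cycle 14; hop k is at t0 + k·L.
t0 = cyc[1] − L = 14 − 1 = 13.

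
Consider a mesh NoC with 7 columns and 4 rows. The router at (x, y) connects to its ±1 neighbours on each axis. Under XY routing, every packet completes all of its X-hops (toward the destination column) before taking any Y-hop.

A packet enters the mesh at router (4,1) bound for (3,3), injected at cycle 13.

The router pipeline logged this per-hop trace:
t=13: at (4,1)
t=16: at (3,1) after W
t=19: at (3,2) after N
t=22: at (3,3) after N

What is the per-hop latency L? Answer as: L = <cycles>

L = 3

Between hops 0 and 1 the cycle counter advances 16 − 13 = 3.
One hop costs L cycles, so L = 3.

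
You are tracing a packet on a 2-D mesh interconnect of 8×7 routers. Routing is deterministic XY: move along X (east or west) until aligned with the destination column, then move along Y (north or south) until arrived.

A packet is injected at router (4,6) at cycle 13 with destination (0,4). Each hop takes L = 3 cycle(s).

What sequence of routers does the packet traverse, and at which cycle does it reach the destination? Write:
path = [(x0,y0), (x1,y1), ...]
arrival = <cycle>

src (4,6)  cyc=13
W→(3,6)  cyc=16
W→(2,6)  cyc=19
W→(1,6)  cyc=22
W→(0,6)  cyc=25
S→(0,5)  cyc=28
S→(0,4)  cyc=31

path = [(4,6), (3,6), (2,6), (1,6), (0,6), (0,5), (0,4)]
arrival = 31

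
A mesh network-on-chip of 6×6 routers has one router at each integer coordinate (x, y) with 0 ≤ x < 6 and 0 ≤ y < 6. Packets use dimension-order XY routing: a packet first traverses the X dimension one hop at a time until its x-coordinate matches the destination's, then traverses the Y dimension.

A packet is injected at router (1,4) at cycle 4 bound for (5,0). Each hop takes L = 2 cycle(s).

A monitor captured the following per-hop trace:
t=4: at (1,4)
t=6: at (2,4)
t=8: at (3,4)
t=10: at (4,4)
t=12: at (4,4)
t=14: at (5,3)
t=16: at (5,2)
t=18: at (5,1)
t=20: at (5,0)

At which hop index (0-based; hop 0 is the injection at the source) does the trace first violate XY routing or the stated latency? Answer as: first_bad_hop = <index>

first_bad_hop = 4

[1] (+1,+0) / 2c ⇒ ok
[2] (+1,+0) / 2c ⇒ ok
[3] (+1,+0) / 2c ⇒ ok
[4] (+0,+0) / 2c ⇒ BAD: non-unit step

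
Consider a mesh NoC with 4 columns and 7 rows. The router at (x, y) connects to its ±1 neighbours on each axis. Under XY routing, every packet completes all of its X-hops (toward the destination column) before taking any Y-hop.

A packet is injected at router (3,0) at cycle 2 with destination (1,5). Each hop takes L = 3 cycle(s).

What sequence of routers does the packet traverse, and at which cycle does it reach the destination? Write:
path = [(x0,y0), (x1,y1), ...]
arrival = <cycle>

path = [(3,0), (2,0), (1,0), (1,1), (1,2), (1,3), (1,4), (1,5)]
arrival = 23

src (3,0)  cyc=2
W→(2,0)  cyc=5
W→(1,0)  cyc=8
N→(1,1)  cyc=11
N→(1,2)  cyc=14
N→(1,3)  cyc=17
N→(1,4)  cyc=20
N→(1,5)  cyc=23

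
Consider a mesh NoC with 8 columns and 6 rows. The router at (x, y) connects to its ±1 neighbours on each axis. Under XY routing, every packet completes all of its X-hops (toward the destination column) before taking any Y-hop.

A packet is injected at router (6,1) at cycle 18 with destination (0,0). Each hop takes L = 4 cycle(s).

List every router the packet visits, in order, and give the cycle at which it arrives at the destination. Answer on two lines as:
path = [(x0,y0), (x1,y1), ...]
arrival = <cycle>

path = [(6,1), (5,1), (4,1), (3,1), (2,1), (1,1), (0,1), (0,0)]
arrival = 46

#0 — 6,1 | c18
#1 — 5,1 | c22 | W
#2 — 4,1 | c26 | W
#3 — 3,1 | c30 | W
#4 — 2,1 | c34 | W
#5 — 1,1 | c38 | W
#6 — 0,1 | c42 | W
#7 — 0,0 | c46 | S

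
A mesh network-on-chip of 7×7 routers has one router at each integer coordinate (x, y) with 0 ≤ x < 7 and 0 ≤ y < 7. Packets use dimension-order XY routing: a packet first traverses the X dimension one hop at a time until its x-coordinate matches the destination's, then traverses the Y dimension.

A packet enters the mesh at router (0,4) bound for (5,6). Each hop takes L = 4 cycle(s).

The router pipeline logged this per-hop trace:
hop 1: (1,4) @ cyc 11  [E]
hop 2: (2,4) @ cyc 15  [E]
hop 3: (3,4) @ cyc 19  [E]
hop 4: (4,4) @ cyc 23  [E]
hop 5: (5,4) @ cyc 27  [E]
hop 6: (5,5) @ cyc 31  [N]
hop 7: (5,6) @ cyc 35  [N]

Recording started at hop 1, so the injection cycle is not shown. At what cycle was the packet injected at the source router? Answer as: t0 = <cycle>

t0 = 7

The first recorded entry is hop 1 at cycle 11.
t0 = cyc[1] − L = 11 − 4 = 7.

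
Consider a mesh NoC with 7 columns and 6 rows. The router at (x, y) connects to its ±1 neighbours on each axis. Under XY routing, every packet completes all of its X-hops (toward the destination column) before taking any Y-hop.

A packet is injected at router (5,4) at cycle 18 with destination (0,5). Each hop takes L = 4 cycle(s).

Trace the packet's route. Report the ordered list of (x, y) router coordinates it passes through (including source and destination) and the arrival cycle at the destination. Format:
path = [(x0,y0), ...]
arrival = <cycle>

  0. router=(5,4) cycle=18 (inject)
  1. router=(4,4) cycle=22 dir=W
  2. router=(3,4) cycle=26 dir=W
  3. router=(2,4) cycle=30 dir=W
  4. router=(1,4) cycle=34 dir=W
  5. router=(0,4) cycle=38 dir=W
  6. router=(0,5) cycle=42 dir=N

path = [(5,4), (4,4), (3,4), (2,4), (1,4), (0,4), (0,5)]
arrival = 42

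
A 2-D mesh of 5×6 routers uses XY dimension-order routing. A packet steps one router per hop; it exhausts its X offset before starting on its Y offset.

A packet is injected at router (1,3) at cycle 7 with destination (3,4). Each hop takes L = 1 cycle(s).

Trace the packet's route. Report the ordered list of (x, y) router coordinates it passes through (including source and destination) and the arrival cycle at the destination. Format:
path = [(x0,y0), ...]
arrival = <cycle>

path = [(1,3), (2,3), (3,3), (3,4)]
arrival = 10

#0 — 1,3 | c7
#1 — 2,3 | c8 | E
#2 — 3,3 | c9 | E
#3 — 3,4 | c10 | N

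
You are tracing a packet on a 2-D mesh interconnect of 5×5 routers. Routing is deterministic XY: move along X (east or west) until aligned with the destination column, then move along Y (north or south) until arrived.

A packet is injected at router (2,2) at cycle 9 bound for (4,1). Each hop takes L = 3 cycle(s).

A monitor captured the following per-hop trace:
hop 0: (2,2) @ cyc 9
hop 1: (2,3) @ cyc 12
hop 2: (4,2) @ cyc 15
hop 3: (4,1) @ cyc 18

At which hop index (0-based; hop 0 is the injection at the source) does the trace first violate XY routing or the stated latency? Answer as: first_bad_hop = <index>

first_bad_hop = 1

hop 1: step (+0,+1), +3 cyc — BAD: Y-move but x=2≠4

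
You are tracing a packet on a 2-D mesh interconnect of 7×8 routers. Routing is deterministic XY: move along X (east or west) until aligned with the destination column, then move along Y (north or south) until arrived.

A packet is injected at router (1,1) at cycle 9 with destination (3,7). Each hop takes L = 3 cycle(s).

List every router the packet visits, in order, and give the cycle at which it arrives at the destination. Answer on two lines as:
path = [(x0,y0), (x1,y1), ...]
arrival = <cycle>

#0 — 1,1 | c9
#1 — 2,1 | c12 | E
#2 — 3,1 | c15 | E
#3 — 3,2 | c18 | N
#4 — 3,3 | c21 | N
#5 — 3,4 | c24 | N
#6 — 3,5 | c27 | N
#7 — 3,6 | c30 | N
#8 — 3,7 | c33 | N

path = [(1,1), (2,1), (3,1), (3,2), (3,3), (3,4), (3,5), (3,6), (3,7)]
arrival = 33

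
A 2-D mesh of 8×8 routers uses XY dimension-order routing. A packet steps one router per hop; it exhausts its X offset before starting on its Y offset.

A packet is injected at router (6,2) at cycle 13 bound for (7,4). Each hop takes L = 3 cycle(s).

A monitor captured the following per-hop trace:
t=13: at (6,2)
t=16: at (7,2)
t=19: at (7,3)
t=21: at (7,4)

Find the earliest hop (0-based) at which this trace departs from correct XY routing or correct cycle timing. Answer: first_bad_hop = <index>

[1] (+1,+0) / 3c ⇒ ok
[2] (+0,+1) / 3c ⇒ ok
[3] (+0,+1) / 2c ⇒ BAD: Δcyc=2≠L

first_bad_hop = 3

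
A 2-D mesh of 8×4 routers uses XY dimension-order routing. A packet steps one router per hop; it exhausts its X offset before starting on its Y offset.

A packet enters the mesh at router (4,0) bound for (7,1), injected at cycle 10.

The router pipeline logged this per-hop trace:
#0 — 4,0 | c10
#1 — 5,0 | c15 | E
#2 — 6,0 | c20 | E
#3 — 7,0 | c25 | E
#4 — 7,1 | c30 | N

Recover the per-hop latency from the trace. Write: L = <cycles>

L = 5

Between hops 0 and 1 the cycle counter advances 15 − 10 = 5.
Per-hop latency L = Δcyc = 5.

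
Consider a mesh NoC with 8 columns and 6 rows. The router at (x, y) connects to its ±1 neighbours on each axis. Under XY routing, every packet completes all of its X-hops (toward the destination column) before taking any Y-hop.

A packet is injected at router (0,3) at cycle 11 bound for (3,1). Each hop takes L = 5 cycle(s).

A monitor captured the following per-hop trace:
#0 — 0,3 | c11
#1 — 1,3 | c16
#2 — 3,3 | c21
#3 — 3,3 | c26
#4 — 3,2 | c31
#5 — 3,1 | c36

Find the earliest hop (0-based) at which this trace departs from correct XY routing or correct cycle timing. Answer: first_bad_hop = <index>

  1: Δx=+1 Δy=+0 Δt=5 [ok]
  2: Δx=+2 Δy=+0 Δt=5 [BAD: non-unit step]

first_bad_hop = 2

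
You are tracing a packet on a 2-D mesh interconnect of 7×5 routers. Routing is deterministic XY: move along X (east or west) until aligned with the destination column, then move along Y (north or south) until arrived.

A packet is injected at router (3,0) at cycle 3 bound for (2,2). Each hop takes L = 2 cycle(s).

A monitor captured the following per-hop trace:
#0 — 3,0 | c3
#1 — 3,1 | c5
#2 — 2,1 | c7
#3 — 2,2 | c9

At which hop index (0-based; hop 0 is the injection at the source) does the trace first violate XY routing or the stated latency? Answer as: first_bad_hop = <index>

first_bad_hop = 1

check 1→ d=(0,1) cyc+2: BAD: Y-move but x=3≠2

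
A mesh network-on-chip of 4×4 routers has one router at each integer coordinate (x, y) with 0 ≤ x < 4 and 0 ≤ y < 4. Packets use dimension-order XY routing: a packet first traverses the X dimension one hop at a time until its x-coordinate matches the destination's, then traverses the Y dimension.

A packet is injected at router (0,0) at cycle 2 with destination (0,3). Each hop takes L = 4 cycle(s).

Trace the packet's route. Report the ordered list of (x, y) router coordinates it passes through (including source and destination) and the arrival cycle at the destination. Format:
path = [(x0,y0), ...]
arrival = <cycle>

path = [(0,0), (0,1), (0,2), (0,3)]
arrival = 14

hop 0: (0,0) @ cyc 2
hop 1: (0,1) @ cyc 6  [N]
hop 2: (0,2) @ cyc 10  [N]
hop 3: (0,3) @ cyc 14  [N]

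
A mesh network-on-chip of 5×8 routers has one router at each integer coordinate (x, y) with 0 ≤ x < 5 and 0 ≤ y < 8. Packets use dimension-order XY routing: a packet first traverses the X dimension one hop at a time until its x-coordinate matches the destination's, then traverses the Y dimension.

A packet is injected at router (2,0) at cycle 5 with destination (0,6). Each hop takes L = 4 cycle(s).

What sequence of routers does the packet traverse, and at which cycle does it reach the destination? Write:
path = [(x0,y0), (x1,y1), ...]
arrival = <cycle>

path = [(2,0), (1,0), (0,0), (0,1), (0,2), (0,3), (0,4), (0,5), (0,6)]
arrival = 37

t=5: at (2,0)
t=9: at (1,0) after W
t=13: at (0,0) after W
t=17: at (0,1) after N
t=21: at (0,2) after N
t=25: at (0,3) after N
t=29: at (0,4) after N
t=33: at (0,5) after N
t=37: at (0,6) after N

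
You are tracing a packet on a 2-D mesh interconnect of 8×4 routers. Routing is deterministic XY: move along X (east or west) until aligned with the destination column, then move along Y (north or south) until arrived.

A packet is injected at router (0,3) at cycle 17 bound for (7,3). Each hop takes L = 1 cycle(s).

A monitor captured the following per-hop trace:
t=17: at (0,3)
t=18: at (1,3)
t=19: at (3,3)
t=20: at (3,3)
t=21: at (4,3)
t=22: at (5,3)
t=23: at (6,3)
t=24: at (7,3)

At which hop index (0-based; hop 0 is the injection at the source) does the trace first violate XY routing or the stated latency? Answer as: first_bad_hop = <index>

first_bad_hop = 2

  1: Δx=+1 Δy=+0 Δt=1 [ok]
  2: Δx=+2 Δy=+0 Δt=1 [BAD: non-unit step]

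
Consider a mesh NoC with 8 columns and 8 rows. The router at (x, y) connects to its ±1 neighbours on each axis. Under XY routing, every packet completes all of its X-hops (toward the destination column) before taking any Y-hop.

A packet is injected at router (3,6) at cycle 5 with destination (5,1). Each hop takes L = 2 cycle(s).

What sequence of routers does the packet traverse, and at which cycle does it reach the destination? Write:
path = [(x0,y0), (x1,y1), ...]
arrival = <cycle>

path = [(3,6), (4,6), (5,6), (5,5), (5,4), (5,3), (5,2), (5,1)]
arrival = 19

  0. router=(3,6) cycle=5 (inject)
  1. router=(4,6) cycle=7 dir=E
  2. router=(5,6) cycle=9 dir=E
  3. router=(5,5) cycle=11 dir=S
  4. router=(5,4) cycle=13 dir=S
  5. router=(5,3) cycle=15 dir=S
  6. router=(5,2) cycle=17 dir=S
  7. router=(5,1) cycle=19 dir=S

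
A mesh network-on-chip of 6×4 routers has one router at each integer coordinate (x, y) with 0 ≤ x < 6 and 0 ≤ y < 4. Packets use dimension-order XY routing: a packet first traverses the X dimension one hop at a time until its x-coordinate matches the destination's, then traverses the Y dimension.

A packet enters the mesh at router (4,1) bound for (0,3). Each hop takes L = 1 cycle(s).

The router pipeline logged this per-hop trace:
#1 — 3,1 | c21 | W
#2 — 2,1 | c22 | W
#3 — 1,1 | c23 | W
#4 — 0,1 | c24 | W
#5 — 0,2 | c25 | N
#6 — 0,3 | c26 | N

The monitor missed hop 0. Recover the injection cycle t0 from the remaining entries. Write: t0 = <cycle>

t0 = 20

cyc[1] = 21 and cyc[k] = t0 + k·L for every k.
t0 = cyc[1] − L = 21 − 1 = 20.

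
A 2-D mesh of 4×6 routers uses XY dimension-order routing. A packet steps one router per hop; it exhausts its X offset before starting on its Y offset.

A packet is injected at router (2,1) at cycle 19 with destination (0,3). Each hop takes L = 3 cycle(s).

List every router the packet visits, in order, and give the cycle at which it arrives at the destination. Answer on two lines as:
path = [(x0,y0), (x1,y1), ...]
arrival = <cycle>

path = [(2,1), (1,1), (0,1), (0,2), (0,3)]
arrival = 31

t=19: at (2,1)
t=22: at (1,1) after W
t=25: at (0,1) after W
t=28: at (0,2) after N
t=31: at (0,3) after N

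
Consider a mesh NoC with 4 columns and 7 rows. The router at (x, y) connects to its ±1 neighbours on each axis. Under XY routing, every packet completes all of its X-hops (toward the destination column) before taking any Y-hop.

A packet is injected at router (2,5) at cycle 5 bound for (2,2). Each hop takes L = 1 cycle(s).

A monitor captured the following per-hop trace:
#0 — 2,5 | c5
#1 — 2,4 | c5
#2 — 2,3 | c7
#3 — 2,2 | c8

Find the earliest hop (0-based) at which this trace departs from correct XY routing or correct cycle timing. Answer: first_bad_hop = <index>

check 1→ d=(0,-1) cyc+0: BAD: Δcyc=0≠L

first_bad_hop = 1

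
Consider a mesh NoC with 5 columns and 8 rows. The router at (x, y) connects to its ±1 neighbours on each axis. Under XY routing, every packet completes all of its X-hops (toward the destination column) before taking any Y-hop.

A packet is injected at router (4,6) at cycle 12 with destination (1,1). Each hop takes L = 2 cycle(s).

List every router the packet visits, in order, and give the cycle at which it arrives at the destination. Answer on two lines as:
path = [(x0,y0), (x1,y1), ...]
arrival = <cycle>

path = [(4,6), (3,6), (2,6), (1,6), (1,5), (1,4), (1,3), (1,2), (1,1)]
arrival = 28

  0. router=(4,6) cycle=12 (inject)
  1. router=(3,6) cycle=14 dir=W
  2. router=(2,6) cycle=16 dir=W
  3. router=(1,6) cycle=18 dir=W
  4. router=(1,5) cycle=20 dir=S
  5. router=(1,4) cycle=22 dir=S
  6. router=(1,3) cycle=24 dir=S
  7. router=(1,2) cycle=26 dir=S
  8. router=(1,1) cycle=28 dir=S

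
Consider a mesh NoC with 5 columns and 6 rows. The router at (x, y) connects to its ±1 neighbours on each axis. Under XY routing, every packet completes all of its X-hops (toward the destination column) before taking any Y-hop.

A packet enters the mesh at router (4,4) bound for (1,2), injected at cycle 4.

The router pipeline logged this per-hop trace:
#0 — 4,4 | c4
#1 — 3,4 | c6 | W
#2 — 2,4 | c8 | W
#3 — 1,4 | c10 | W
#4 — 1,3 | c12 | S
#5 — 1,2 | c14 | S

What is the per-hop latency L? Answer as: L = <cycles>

cyc[1] − cyc[0] = 6 − 4 = 2.
One hop costs L cycles, so L = 2.

L = 2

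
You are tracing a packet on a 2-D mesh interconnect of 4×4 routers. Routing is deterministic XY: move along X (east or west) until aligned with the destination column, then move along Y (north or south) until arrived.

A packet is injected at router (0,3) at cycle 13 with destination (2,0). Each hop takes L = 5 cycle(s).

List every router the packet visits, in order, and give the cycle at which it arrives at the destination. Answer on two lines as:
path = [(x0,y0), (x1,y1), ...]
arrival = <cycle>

[0] x=0 y=3 t=13
[1] x=1 y=3 t=18 →E
[2] x=2 y=3 t=23 →E
[3] x=2 y=2 t=28 →S
[4] x=2 y=1 t=33 →S
[5] x=2 y=0 t=38 →S

path = [(0,3), (1,3), (2,3), (2,2), (2,1), (2,0)]
arrival = 38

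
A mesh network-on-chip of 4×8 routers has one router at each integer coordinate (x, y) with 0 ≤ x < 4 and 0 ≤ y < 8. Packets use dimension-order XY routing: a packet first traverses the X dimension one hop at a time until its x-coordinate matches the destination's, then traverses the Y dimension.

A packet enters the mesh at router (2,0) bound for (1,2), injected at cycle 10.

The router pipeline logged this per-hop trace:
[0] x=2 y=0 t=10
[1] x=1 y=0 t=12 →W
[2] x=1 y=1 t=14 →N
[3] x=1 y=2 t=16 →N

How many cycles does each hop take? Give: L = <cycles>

Δcyc across hop 0→1: 12 − 10 = 2.
One hop costs L cycles, so L = 2.

L = 2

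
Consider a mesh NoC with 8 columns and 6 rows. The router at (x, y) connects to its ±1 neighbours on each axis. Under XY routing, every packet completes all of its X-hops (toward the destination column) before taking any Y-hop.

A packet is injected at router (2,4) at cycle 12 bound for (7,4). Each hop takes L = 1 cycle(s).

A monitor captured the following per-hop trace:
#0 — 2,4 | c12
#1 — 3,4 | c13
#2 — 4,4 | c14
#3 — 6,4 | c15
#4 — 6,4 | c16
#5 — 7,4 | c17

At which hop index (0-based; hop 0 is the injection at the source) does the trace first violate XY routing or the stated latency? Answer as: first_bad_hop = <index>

check 1→ d=(1,0) cyc+1: ok
check 2→ d=(1,0) cyc+1: ok
check 3→ d=(2,0) cyc+1: BAD: non-unit step

first_bad_hop = 3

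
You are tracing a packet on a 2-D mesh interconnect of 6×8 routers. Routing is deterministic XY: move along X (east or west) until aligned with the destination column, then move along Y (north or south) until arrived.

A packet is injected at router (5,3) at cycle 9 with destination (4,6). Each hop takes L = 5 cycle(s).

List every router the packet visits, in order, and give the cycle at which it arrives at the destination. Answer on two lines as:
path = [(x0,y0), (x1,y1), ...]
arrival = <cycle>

src (5,3)  cyc=9
W→(4,3)  cyc=14
N→(4,4)  cyc=19
N→(4,5)  cyc=24
N→(4,6)  cyc=29

path = [(5,3), (4,3), (4,4), (4,5), (4,6)]
arrival = 29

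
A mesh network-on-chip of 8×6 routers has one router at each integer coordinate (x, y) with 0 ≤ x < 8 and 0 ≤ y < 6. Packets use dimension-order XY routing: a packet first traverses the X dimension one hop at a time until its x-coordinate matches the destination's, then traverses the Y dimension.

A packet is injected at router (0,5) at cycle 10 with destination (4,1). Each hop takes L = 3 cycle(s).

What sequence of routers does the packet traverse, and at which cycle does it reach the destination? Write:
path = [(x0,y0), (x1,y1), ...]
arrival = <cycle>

path = [(0,5), (1,5), (2,5), (3,5), (4,5), (4,4), (4,3), (4,2), (4,1)]
arrival = 34

[0] x=0 y=5 t=10
[1] x=1 y=5 t=13 →E
[2] x=2 y=5 t=16 →E
[3] x=3 y=5 t=19 →E
[4] x=4 y=5 t=22 →E
[5] x=4 y=4 t=25 →S
[6] x=4 y=3 t=28 →S
[7] x=4 y=2 t=31 →S
[8] x=4 y=1 t=34 →S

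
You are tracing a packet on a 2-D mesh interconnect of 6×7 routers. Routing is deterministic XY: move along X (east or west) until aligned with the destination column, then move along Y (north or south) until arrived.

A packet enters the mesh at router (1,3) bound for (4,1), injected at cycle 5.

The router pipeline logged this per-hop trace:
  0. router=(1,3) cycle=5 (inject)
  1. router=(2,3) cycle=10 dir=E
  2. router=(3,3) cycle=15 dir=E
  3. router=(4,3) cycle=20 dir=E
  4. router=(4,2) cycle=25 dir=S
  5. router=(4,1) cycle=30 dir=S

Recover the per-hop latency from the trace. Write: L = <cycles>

cyc[1] − cyc[0] = 10 − 5 = 5.
Each hop adds L, hence L = 5.

L = 5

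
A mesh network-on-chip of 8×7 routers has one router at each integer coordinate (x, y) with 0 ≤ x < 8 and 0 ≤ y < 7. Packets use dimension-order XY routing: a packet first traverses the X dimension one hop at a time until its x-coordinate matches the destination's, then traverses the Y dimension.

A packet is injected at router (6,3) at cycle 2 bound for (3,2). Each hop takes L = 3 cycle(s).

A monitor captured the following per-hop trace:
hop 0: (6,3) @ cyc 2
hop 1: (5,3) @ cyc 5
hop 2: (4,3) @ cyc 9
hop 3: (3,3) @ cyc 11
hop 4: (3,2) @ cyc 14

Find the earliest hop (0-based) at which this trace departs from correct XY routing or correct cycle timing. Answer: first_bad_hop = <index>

  1: Δx=-1 Δy=+0 Δt=3 [ok]
  2: Δx=-1 Δy=+0 Δt=4 [BAD: Δcyc=4≠L]

first_bad_hop = 2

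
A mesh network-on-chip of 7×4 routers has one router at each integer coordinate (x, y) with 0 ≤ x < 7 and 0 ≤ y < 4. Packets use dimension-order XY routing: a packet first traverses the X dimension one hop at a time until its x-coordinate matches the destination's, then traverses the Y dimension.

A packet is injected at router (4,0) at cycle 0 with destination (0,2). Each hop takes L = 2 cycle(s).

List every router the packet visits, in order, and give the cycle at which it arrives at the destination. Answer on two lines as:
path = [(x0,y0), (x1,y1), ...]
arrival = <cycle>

path = [(4,0), (3,0), (2,0), (1,0), (0,0), (0,1), (0,2)]
arrival = 12

  0. router=(4,0) cycle=0 (inject)
  1. router=(3,0) cycle=2 dir=W
  2. router=(2,0) cycle=4 dir=W
  3. router=(1,0) cycle=6 dir=W
  4. router=(0,0) cycle=8 dir=W
  5. router=(0,1) cycle=10 dir=N
  6. router=(0,2) cycle=12 dir=N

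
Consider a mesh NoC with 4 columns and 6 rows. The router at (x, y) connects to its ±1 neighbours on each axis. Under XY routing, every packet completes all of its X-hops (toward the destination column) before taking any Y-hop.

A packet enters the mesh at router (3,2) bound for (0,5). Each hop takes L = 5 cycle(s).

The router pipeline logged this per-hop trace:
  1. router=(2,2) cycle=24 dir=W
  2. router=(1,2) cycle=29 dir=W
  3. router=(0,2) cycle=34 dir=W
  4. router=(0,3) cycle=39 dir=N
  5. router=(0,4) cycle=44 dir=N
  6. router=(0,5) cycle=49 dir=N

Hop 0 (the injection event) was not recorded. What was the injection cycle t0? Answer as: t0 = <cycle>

t0 = 19

At hop 1 the cycle is 24; in general cyc_k = t0 + kL.
So t0 = 24 − 1·5 = 19.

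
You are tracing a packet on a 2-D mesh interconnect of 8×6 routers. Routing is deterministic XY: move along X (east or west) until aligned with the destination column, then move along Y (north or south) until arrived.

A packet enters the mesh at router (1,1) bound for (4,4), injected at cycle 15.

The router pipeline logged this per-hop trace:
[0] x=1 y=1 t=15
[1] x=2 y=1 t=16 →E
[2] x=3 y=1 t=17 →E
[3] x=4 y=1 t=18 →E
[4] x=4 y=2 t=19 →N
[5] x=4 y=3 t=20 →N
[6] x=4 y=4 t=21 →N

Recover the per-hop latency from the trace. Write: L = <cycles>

cyc[1] − cyc[0] = 16 − 15 = 1.
One hop costs L cycles, so L = 1.

L = 1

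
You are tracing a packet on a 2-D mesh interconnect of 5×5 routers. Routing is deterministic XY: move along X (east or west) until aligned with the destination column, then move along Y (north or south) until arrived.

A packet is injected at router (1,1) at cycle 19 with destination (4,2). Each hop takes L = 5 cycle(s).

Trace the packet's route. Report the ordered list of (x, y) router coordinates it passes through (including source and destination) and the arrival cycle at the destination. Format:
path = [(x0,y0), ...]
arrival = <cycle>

path = [(1,1), (2,1), (3,1), (4,1), (4,2)]
arrival = 39

#0 — 1,1 | c19
#1 — 2,1 | c24 | E
#2 — 3,1 | c29 | E
#3 — 4,1 | c34 | E
#4 — 4,2 | c39 | N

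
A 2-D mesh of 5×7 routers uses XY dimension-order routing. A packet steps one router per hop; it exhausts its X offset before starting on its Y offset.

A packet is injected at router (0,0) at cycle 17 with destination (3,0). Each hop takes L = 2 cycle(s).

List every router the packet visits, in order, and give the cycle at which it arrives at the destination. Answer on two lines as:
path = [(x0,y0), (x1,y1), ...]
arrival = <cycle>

src (0,0)  cyc=17
E→(1,0)  cyc=19
E→(2,0)  cyc=21
E→(3,0)  cyc=23

path = [(0,0), (1,0), (2,0), (3,0)]
arrival = 23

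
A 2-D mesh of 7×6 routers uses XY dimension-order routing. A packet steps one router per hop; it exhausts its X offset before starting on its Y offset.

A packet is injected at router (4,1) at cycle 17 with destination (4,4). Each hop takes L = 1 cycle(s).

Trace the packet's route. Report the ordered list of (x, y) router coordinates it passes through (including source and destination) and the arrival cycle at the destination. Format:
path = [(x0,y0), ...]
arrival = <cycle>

hop 0: (4,1) @ cyc 17
hop 1: (4,2) @ cyc 18  [N]
hop 2: (4,3) @ cyc 19  [N]
hop 3: (4,4) @ cyc 20  [N]

path = [(4,1), (4,2), (4,3), (4,4)]
arrival = 20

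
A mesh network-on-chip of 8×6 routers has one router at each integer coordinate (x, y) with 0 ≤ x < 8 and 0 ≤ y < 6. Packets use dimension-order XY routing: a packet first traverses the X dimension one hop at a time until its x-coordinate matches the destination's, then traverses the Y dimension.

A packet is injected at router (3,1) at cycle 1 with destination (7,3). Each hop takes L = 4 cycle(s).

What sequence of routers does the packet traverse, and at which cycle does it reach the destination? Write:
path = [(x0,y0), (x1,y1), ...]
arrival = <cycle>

  0. router=(3,1) cycle=1 (inject)
  1. router=(4,1) cycle=5 dir=E
  2. router=(5,1) cycle=9 dir=E
  3. router=(6,1) cycle=13 dir=E
  4. router=(7,1) cycle=17 dir=E
  5. router=(7,2) cycle=21 dir=N
  6. router=(7,3) cycle=25 dir=N

path = [(3,1), (4,1), (5,1), (6,1), (7,1), (7,2), (7,3)]
arrival = 25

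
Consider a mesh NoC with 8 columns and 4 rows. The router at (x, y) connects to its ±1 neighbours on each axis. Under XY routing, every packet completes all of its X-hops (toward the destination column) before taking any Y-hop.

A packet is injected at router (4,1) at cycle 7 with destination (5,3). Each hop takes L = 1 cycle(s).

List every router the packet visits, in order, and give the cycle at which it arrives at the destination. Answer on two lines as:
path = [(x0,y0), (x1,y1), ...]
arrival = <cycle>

  0. router=(4,1) cycle=7 (inject)
  1. router=(5,1) cycle=8 dir=E
  2. router=(5,2) cycle=9 dir=N
  3. router=(5,3) cycle=10 dir=N

path = [(4,1), (5,1), (5,2), (5,3)]
arrival = 10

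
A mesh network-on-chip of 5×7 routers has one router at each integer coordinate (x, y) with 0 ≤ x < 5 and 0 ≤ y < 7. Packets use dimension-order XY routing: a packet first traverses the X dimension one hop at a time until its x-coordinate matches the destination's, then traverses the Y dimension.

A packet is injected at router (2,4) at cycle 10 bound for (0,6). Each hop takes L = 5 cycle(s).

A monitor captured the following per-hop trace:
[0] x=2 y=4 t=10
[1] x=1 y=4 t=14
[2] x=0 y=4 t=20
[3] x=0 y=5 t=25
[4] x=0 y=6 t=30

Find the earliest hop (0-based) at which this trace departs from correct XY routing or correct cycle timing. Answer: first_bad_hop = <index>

first_bad_hop = 1

check 1→ d=(-1,0) cyc+4: BAD: Δcyc=4≠L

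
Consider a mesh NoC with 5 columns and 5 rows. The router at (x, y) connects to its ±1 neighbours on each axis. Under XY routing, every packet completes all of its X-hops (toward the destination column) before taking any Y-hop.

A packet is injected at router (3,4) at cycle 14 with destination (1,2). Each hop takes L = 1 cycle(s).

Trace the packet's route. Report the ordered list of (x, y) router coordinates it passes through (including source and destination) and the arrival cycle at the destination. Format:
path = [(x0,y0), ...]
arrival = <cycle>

path = [(3,4), (2,4), (1,4), (1,3), (1,2)]
arrival = 18

t=14: at (3,4)
t=15: at (2,4) after W
t=16: at (1,4) after W
t=17: at (1,3) after S
t=18: at (1,2) after S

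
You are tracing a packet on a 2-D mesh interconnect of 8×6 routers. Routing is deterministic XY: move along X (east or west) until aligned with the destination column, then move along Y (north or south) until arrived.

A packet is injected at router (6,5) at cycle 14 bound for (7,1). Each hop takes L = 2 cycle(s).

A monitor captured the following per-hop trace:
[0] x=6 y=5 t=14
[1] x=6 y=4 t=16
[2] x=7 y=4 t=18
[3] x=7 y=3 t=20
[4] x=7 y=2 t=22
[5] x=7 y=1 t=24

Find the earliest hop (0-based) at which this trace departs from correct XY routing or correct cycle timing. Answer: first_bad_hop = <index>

first_bad_hop = 1

check 1→ d=(0,-1) cyc+2: BAD: Y-move but x=6≠7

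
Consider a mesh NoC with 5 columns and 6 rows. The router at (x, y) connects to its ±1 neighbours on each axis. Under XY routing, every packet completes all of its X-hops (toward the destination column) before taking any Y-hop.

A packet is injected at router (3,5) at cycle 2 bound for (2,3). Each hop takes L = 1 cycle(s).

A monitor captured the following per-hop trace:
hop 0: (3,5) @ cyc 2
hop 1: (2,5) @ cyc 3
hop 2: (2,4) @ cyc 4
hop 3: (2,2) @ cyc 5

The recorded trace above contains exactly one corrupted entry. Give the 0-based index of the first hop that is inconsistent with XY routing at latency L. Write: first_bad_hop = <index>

first_bad_hop = 3

[1] (-1,+0) / 1c ⇒ ok
[2] (+0,-1) / 1c ⇒ ok
[3] (+0,-2) / 1c ⇒ BAD: non-unit step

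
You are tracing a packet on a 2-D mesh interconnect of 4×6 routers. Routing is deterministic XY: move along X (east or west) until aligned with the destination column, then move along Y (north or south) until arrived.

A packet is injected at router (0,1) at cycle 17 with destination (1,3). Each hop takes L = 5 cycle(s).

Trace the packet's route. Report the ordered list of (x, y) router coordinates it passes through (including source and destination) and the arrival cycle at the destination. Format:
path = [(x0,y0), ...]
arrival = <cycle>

path = [(0,1), (1,1), (1,2), (1,3)]
arrival = 32

[0] x=0 y=1 t=17
[1] x=1 y=1 t=22 →E
[2] x=1 y=2 t=27 →N
[3] x=1 y=3 t=32 →N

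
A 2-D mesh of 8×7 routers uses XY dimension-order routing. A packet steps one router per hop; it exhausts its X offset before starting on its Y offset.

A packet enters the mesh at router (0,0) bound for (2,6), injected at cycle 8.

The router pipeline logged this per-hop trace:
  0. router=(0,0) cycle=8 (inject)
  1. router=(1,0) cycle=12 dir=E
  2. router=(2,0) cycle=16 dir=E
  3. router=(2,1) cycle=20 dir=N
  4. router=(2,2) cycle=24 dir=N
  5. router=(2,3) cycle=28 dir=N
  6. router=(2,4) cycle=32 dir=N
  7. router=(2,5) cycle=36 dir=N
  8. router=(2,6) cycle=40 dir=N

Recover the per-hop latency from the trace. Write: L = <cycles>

L = 4

cyc[1] − cyc[0] = 12 − 8 = 4.
Each hop adds L, hence L = 4.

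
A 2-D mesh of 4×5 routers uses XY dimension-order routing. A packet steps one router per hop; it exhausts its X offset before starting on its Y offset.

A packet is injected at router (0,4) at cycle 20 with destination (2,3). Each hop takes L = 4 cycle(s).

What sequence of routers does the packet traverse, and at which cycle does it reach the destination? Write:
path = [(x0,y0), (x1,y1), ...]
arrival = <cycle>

path = [(0,4), (1,4), (2,4), (2,3)]
arrival = 32

src (0,4)  cyc=20
E→(1,4)  cyc=24
E→(2,4)  cyc=28
S→(2,3)  cyc=32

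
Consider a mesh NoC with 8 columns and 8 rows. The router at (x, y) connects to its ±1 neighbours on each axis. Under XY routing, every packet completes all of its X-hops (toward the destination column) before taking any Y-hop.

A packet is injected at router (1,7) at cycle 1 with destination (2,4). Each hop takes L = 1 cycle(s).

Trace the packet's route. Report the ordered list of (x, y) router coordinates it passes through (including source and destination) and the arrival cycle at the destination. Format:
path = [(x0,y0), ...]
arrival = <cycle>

path = [(1,7), (2,7), (2,6), (2,5), (2,4)]
arrival = 5

t=1: at (1,7)
t=2: at (2,7) after E
t=3: at (2,6) after S
t=4: at (2,5) after S
t=5: at (2,4) after S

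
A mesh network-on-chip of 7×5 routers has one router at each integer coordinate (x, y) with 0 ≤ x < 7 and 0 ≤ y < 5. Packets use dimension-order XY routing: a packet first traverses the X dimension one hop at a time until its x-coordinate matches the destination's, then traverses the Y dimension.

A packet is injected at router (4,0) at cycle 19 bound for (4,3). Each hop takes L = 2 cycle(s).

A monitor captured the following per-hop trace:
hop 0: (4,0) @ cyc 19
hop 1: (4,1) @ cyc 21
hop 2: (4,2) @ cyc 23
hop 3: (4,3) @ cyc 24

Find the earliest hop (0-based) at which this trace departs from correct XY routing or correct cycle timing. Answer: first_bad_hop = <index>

check 1→ d=(0,1) cyc+2: ok
check 2→ d=(0,1) cyc+2: ok
check 3→ d=(0,1) cyc+1: BAD: Δcyc=1≠L

first_bad_hop = 3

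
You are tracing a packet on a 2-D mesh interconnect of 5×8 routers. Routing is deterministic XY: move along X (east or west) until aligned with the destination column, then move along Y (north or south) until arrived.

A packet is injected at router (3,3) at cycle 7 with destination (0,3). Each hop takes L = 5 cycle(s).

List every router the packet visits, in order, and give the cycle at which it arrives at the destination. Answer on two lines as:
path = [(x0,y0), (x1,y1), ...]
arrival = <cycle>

hop 0: (3,3) @ cyc 7
hop 1: (2,3) @ cyc 12  [W]
hop 2: (1,3) @ cyc 17  [W]
hop 3: (0,3) @ cyc 22  [W]

path = [(3,3), (2,3), (1,3), (0,3)]
arrival = 22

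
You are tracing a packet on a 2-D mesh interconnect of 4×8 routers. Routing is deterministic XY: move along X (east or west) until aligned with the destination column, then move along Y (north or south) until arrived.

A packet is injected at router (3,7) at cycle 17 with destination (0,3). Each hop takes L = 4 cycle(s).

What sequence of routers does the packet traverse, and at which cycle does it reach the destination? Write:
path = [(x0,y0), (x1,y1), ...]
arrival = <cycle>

t=17: at (3,7)
t=21: at (2,7) after W
t=25: at (1,7) after W
t=29: at (0,7) after W
t=33: at (0,6) after S
t=37: at (0,5) after S
t=41: at (0,4) after S
t=45: at (0,3) after S

path = [(3,7), (2,7), (1,7), (0,7), (0,6), (0,5), (0,4), (0,3)]
arrival = 45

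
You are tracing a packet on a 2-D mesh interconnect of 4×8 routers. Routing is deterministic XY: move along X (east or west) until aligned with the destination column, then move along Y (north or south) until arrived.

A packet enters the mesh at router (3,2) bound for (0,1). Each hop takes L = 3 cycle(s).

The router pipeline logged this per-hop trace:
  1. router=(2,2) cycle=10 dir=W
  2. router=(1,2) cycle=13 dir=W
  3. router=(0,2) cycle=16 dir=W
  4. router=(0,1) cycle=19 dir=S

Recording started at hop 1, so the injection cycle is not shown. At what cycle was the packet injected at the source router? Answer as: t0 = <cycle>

cyc[1] = 10 and cyc[k] = t0 + k·L for every k.
So t0 = 10 − 1·3 = 7.

t0 = 7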